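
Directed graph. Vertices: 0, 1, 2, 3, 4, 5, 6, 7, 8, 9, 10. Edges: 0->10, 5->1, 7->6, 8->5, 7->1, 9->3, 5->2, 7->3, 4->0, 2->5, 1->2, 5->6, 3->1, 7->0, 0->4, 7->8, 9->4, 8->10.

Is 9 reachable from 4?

Explore from 4.
Distance 1: reach 0.
Distance 2: reach 10.
The search from 4 is exhausted; no directed path reaches 9.

No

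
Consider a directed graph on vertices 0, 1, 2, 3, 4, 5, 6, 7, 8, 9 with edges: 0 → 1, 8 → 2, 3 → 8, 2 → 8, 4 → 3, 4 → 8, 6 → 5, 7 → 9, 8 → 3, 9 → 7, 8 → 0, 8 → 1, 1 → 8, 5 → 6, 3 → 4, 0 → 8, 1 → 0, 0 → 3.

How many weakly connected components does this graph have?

From 0: component {0, 1, 2, 3, 4, 8}.
From 5: component {5, 6}.
From 7: component {7, 9}.
That's 3 components.

3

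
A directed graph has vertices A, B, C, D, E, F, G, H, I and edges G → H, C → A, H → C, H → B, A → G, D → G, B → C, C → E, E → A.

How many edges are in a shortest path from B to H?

4

Distance 0: B.
Distance 1: C.
Distance 2: A, E.
Distance 3: G.
Distance 4: H — contains H.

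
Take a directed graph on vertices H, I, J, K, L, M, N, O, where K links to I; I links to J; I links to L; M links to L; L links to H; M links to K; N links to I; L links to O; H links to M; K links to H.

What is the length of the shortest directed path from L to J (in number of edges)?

Distance 0: L.
Distance 1: H, O.
Distance 2: M.
Distance 3: K.
Distance 4: I.
Distance 5: J — contains J.

5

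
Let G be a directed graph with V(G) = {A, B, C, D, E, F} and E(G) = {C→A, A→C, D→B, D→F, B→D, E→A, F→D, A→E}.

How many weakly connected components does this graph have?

From A: component {A, C, E}.
From B: component {B, D, F}.
That's 2 components.

2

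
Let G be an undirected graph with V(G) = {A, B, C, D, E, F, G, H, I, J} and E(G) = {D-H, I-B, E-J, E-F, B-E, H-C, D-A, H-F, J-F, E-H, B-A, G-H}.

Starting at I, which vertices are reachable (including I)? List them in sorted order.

Start at I.
Its neighbours: B.
Then their neighbours: A, E.
Then next layer: D, F, H, J.
Then next layer: C, G.
Every vertex is now reached.

A, B, C, D, E, F, G, H, I, J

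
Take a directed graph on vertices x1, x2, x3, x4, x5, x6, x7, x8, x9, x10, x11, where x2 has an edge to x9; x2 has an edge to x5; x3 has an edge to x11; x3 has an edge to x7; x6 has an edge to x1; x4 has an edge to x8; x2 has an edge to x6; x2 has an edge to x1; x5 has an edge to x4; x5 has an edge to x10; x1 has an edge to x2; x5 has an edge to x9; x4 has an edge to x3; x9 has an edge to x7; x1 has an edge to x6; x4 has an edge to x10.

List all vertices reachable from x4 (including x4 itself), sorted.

Start at x4.
Its neighbours: x3, x8, x10.
Then their neighbours: x7, x11.
Nothing further is reachable.

x3, x4, x7, x8, x10, x11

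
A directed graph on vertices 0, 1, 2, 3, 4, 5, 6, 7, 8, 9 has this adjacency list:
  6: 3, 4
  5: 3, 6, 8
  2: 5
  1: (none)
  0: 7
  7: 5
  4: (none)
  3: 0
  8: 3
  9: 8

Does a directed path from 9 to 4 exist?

Explore from 9.
Distance 1: reach 8.
Distance 2: reach 3.
Distance 3: reach 0.
Distance 4: reach 7.
Distance 5: reach 5.
Distance 6: reach 6.
Distance 7: reach 4.
Found 4.

Yes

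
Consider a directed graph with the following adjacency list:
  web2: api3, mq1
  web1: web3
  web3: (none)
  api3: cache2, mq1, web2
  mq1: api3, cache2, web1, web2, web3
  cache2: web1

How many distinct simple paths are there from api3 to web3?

api3→cache2→web1→web3
api3→mq1→cache2→web1→web3
api3→mq1→web1→web3
api3→mq1→web3
api3→web2→mq1→cache2→web1→web3
api3→web2→mq1→web1→web3
api3→web2→mq1→web3

7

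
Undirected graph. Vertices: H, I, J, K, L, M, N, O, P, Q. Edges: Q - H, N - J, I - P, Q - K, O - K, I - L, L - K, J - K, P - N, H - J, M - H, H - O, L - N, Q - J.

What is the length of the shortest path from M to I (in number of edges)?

5

Distance 0: M.
Distance 1: H.
Distance 2: J, O, Q.
Distance 3: K, N.
Distance 4: L, P.
Distance 5: I — contains I.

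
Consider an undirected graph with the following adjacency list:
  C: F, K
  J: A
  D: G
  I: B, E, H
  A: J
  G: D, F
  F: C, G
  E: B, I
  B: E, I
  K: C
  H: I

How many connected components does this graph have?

From A: component {A, J}.
From B: component {B, E, H, I}.
From C: component {C, D, F, G, K}.
That's 3 components.

3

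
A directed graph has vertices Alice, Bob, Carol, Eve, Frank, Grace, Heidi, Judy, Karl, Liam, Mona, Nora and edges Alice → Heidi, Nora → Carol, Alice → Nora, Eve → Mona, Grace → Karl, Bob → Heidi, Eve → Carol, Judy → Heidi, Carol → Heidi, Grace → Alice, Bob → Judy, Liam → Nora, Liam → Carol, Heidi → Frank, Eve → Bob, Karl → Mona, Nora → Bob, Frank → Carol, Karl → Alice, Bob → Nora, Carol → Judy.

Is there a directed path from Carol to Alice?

Explore from Carol.
Distance 1: reach Heidi, Judy.
Distance 2: reach Frank.
The search from Carol is exhausted; no directed path reaches Alice.

No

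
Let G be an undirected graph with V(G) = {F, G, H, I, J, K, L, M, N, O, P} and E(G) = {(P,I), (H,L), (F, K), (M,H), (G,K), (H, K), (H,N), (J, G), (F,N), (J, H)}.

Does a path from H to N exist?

Explore from H.
Distance 1: reach J, K, L, M, N.
Found N.

Yes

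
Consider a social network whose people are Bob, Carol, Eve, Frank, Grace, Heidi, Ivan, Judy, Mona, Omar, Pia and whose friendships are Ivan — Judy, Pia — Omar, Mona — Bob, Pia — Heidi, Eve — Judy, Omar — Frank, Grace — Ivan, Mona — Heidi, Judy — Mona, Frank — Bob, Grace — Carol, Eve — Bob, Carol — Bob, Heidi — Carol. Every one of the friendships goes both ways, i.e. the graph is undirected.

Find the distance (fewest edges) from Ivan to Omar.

5

Distance 0: Ivan.
Distance 1: Grace, Judy.
Distance 2: Carol, Eve, Mona.
Distance 3: Bob, Heidi.
Distance 4: Frank, Pia.
Distance 5: Omar — contains Omar.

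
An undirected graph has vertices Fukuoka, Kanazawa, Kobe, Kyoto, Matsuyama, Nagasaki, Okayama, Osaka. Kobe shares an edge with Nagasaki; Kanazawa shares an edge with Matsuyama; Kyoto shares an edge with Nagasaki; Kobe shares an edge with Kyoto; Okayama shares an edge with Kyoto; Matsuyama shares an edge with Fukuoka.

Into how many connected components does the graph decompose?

From Fukuoka: component {Fukuoka, Kanazawa, Matsuyama}.
From Kobe: component {Kobe, Kyoto, Nagasaki, Okayama}.
From Osaka: component {Osaka}.
That's 3 components.

3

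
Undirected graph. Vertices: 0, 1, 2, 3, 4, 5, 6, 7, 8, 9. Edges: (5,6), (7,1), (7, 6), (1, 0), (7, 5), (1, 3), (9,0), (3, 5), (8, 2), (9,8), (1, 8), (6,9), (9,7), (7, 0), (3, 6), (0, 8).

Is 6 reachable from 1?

Explore from 1.
Distance 1: reach 0, 3, 7, 8.
Distance 2: reach 2, 5, 6, 9.
Found 6.

Yes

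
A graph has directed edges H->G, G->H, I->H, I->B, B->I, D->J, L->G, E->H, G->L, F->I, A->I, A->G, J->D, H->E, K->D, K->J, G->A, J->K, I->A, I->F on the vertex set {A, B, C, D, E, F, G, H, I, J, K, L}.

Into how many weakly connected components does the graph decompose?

From A: component {A, B, E, F, G, H, I, L}.
From C: component {C}.
From D: component {D, J, K}.
That's 3 components.

3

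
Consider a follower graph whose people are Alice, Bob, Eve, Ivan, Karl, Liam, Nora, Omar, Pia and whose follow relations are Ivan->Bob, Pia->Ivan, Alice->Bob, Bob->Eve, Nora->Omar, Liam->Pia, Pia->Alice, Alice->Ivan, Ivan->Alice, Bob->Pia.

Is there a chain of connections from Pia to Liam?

Explore from Pia.
Distance 1: reach Alice, Ivan.
Distance 2: reach Bob.
Distance 3: reach Eve.
The search from Pia is exhausted; no directed path reaches Liam.

No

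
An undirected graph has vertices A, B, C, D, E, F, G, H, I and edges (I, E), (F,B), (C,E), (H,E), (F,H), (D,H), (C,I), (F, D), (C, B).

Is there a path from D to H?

Yes

Explore from D.
Distance 1: reach F, H.
Found H.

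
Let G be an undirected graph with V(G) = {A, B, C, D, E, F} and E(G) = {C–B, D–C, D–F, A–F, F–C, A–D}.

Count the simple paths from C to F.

C–D–A–F
C–D–F
C–F

3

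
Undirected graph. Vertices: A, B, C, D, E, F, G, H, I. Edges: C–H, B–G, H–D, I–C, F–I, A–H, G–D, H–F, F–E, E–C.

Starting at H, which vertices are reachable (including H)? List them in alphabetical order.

A, B, C, D, E, F, G, H, I

Start at H.
Its neighbours: A, C, D, F.
Then their neighbours: E, G, I.
Then next layer: B.
Every vertex is now reached.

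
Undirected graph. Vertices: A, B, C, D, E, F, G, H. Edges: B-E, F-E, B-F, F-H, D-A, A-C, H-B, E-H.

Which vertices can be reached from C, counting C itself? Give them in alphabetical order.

Start at C.
Its neighbours: A.
Then their neighbours: D.
Nothing further is reachable.

A, C, D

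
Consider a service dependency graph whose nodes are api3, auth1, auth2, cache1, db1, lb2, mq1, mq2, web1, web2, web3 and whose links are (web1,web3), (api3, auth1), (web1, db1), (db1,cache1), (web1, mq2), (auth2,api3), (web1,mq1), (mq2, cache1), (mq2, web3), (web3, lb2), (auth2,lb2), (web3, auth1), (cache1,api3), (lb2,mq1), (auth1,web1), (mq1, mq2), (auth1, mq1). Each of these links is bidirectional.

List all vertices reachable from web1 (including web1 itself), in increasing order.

api3, auth1, auth2, cache1, db1, lb2, mq1, mq2, web1, web3

Start at web1.
Its neighbours: auth1, db1, mq1, mq2, web3.
Then their neighbours: api3, cache1, lb2.
Then next layer: auth2.
Nothing further is reachable.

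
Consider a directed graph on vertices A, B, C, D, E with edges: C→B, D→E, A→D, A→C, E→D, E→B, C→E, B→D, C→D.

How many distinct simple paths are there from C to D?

4

C→B→D
C→D
C→E→B→D
C→E→D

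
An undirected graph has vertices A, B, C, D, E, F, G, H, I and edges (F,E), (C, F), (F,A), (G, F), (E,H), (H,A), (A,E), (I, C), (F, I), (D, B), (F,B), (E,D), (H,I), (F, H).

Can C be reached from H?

Explore from H.
Distance 1: reach A, E, F, I.
Distance 2: reach B, C, D, G.
Found C.

Yes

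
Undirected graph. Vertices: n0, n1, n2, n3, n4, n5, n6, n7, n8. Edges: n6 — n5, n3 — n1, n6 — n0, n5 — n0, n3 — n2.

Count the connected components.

From n0: component {n0, n5, n6}.
From n1: component {n1, n2, n3}.
From n4: component {n4}.
From n7: component {n7}.
From n8: component {n8}.
That's 5 components.

5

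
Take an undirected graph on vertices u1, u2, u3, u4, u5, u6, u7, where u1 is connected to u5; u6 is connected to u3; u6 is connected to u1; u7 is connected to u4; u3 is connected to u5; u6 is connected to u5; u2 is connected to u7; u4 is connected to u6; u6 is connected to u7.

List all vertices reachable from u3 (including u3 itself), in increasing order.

Start at u3.
Its neighbours: u5, u6.
Then their neighbours: u1, u4, u7.
Then next layer: u2.
Every vertex is now reached.

u1, u2, u3, u4, u5, u6, u7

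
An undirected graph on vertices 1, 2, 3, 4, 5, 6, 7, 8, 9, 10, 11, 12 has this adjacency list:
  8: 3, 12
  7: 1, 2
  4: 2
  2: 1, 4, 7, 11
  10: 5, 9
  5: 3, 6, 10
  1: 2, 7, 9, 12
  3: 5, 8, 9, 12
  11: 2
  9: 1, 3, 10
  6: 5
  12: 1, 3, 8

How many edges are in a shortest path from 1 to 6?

Distance 0: 1.
Distance 1: 2, 7, 9, 12.
Distance 2: 3, 4, 8, 10, 11.
Distance 3: 5.
Distance 4: 6 — contains 6.

4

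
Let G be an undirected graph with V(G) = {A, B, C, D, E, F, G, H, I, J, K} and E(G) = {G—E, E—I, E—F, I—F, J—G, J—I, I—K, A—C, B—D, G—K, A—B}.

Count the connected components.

From A: component {A, B, C, D}.
From E: component {E, F, G, I, J, K}.
From H: component {H}.
That's 3 components.

3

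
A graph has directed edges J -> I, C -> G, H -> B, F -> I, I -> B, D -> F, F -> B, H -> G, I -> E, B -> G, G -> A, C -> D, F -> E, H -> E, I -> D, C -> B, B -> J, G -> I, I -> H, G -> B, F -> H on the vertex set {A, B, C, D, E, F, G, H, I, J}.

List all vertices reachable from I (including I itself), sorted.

A, B, D, E, F, G, H, I, J

Start at I.
Its neighbours: B, D, E, H.
Then their neighbours: F, G, J.
Then next layer: A.
Nothing further is reachable.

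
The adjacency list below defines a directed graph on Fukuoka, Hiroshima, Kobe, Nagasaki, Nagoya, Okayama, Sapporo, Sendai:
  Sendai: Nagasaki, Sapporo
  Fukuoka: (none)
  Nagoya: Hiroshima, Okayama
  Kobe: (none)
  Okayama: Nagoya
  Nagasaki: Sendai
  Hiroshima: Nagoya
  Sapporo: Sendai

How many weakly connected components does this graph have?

4

From Fukuoka: component {Fukuoka}.
From Hiroshima: component {Hiroshima, Nagoya, Okayama}.
From Kobe: component {Kobe}.
From Nagasaki: component {Nagasaki, Sapporo, Sendai}.
That's 4 components.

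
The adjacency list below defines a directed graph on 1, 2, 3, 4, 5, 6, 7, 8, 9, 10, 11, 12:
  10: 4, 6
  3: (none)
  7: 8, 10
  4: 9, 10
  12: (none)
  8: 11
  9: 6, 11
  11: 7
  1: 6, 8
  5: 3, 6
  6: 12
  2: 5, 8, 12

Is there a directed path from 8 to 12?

Explore from 8.
Distance 1: reach 11.
Distance 2: reach 7.
Distance 3: reach 10.
Distance 4: reach 4, 6.
Distance 5: reach 9, 12.
Found 12.

Yes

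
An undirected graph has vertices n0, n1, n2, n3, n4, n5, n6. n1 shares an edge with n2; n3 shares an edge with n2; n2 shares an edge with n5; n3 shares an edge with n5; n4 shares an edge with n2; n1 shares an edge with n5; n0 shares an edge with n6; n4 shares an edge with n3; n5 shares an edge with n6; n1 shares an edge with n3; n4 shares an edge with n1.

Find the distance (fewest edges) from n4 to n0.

4

Distance 0: n4.
Distance 1: n1, n2, n3.
Distance 2: n5.
Distance 3: n6.
Distance 4: n0 — contains n0.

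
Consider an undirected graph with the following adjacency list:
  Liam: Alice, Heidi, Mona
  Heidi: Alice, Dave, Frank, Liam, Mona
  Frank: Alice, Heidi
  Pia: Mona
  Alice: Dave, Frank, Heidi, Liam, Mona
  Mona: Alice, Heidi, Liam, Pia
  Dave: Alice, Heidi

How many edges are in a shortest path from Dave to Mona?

2

Distance 0: Dave.
Distance 1: Alice, Heidi.
Distance 2: Frank, Liam, Mona — contains Mona.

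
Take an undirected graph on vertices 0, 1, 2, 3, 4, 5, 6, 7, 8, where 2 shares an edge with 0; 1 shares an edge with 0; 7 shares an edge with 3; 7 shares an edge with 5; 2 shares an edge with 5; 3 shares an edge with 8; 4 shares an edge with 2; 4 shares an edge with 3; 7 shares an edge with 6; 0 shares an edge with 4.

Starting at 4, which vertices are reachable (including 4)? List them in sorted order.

0, 1, 2, 3, 4, 5, 6, 7, 8

Start at 4.
Its neighbours: 0, 2, 3.
Then their neighbours: 1, 5, 7, 8.
Then next layer: 6.
Every vertex is now reached.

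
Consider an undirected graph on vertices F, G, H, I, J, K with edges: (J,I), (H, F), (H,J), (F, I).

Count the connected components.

3

From F: component {F, H, I, J}.
From G: component {G}.
From K: component {K}.
That's 3 components.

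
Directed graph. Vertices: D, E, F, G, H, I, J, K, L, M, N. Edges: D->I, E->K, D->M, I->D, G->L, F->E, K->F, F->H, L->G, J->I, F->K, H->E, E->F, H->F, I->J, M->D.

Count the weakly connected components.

From D: component {D, I, J, M}.
From E: component {E, F, H, K}.
From G: component {G, L}.
From N: component {N}.
That's 4 components.

4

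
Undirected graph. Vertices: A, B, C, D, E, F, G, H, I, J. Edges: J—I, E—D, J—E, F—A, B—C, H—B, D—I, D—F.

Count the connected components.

From A: component {A, D, E, F, I, J}.
From B: component {B, C, H}.
From G: component {G}.
That's 3 components.

3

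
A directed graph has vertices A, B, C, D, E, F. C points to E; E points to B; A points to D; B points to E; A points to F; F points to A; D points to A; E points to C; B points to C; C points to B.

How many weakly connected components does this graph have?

From A: component {A, D, F}.
From B: component {B, C, E}.
That's 2 components.

2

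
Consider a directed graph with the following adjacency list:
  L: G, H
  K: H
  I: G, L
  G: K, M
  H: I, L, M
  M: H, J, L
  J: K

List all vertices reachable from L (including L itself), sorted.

Start at L.
Its neighbours: G, H.
Then their neighbours: I, K, M.
Then next layer: J.
Every vertex is now reached.

G, H, I, J, K, L, M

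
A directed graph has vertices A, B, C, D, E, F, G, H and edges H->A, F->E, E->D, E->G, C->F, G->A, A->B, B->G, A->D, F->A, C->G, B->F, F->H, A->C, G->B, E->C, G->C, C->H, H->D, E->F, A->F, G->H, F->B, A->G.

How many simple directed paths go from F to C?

F→A→B→G→C
F→A→C
F→A→G→C
F→B→G→A→C
F→B→G→C
F→B→G→H→A→C
F→E→C
F→E→G→A→C
F→E→G→C
F→E→G→H→A→C
F→H→A→B→G→C
F→H→A→C
F→H→A→G→C

13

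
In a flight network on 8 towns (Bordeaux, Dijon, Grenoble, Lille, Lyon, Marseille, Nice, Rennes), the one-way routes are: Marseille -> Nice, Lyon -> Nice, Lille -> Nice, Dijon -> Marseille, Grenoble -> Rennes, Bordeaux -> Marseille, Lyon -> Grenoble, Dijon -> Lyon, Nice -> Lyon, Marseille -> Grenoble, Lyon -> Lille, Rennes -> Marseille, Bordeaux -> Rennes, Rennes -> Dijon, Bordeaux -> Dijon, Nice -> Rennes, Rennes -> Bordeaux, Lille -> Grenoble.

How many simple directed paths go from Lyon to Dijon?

Lyon→Grenoble→Rennes→Bordeaux→Dijon
Lyon→Grenoble→Rennes→Dijon
Lyon→Lille→Grenoble→Rennes→Bordeaux→Dijon
Lyon→Lille→Grenoble→Rennes→Dijon
Lyon→Lille→Nice→Rennes→Bordeaux→Dijon
Lyon→Lille→Nice→Rennes→Dijon
Lyon→Nice→Rennes→Bordeaux→Dijon
Lyon→Nice→Rennes→Dijon

8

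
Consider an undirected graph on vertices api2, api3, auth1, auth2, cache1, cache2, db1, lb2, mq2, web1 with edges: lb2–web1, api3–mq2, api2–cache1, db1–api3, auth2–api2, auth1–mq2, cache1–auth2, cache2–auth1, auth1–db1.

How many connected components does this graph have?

From api2: component {api2, auth2, cache1}.
From api3: component {api3, auth1, cache2, db1, mq2}.
From lb2: component {lb2, web1}.
That's 3 components.

3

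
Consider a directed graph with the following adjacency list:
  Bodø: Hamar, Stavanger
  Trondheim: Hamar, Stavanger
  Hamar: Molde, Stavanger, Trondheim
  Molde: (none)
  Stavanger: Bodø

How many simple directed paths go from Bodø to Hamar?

Bodø→Hamar

1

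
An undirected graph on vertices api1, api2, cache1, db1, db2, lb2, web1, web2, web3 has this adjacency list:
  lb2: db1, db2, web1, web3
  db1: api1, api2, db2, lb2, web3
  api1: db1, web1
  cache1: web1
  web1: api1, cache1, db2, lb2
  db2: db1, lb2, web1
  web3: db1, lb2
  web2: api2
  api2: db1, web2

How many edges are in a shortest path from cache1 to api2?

Distance 0: cache1.
Distance 1: web1.
Distance 2: api1, db2, lb2.
Distance 3: db1, web3.
Distance 4: api2 — contains api2.

4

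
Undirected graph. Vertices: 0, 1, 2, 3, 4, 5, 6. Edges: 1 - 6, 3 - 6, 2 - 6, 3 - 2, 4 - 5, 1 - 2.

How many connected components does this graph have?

3

From 0: component {0}.
From 1: component {1, 2, 3, 6}.
From 4: component {4, 5}.
That's 3 components.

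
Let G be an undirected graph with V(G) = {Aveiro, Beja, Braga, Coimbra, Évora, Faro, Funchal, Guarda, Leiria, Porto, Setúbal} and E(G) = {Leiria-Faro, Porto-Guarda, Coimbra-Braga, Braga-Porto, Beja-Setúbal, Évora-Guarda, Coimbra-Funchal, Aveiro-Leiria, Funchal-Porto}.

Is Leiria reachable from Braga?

Explore from Braga.
Distance 1: reach Coimbra, Porto.
Distance 2: reach Funchal, Guarda.
Distance 3: reach Évora.
The search is exhausted without reaching Leiria; it lies in a different component.

No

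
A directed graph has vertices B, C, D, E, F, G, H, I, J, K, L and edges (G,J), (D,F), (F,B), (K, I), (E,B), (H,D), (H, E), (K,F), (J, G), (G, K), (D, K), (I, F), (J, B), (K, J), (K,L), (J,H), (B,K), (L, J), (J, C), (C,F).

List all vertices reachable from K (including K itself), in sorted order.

B, C, D, E, F, G, H, I, J, K, L

Start at K.
Its neighbours: F, I, J, L.
Then their neighbours: B, C, G, H.
Then next layer: D, E.
Every vertex is now reached.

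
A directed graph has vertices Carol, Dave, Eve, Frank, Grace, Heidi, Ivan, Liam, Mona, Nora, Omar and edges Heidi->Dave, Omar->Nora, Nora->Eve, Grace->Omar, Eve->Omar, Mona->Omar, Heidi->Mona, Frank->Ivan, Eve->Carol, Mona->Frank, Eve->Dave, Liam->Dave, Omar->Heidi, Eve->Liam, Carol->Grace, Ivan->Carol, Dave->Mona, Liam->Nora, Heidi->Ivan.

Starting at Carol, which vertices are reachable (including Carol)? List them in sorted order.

Carol, Dave, Eve, Frank, Grace, Heidi, Ivan, Liam, Mona, Nora, Omar

Start at Carol.
Its neighbours: Grace.
Then their neighbours: Omar.
Then next layer: Heidi, Nora.
Then next layer: Dave, Eve, Ivan, Mona.
Then next layer: Frank, Liam.
Every vertex is now reached.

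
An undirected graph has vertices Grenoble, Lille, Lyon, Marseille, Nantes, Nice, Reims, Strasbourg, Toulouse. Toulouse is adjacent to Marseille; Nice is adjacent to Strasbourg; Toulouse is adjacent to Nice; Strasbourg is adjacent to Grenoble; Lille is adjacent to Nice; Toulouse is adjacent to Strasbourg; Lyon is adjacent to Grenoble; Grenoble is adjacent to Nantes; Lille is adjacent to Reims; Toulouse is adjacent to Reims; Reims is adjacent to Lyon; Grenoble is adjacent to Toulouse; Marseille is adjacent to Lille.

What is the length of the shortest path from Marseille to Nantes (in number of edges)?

3

Distance 0: Marseille.
Distance 1: Lille, Toulouse.
Distance 2: Grenoble, Nice, Reims, Strasbourg.
Distance 3: Lyon, Nantes — contains Nantes.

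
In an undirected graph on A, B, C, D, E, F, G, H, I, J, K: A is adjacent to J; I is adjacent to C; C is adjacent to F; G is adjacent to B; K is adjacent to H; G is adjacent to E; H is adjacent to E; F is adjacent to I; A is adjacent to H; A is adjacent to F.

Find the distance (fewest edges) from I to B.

Distance 0: I.
Distance 1: C, F.
Distance 2: A.
Distance 3: H, J.
Distance 4: E, K.
Distance 5: G.
Distance 6: B — contains B.

6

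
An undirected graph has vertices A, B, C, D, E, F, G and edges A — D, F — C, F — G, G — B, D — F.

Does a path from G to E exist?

No

Explore from G.
Distance 1: reach B, F.
Distance 2: reach C, D.
Distance 3: reach A.
The search is exhausted without reaching E; it lies in a different component.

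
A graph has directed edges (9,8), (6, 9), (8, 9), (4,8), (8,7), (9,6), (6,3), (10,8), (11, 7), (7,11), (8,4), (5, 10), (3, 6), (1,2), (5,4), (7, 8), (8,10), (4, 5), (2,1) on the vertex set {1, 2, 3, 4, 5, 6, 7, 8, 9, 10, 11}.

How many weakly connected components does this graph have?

From 1: component {1, 2}.
From 3: component {3, 4, 5, 6, 7, 8, 9, 10, 11}.
That's 2 components.

2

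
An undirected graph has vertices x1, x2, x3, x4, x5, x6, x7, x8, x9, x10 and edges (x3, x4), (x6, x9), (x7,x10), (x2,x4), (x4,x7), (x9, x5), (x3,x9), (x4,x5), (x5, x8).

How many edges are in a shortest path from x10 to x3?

3

Distance 0: x10.
Distance 1: x7.
Distance 2: x4.
Distance 3: x2, x3, x5 — contains x3.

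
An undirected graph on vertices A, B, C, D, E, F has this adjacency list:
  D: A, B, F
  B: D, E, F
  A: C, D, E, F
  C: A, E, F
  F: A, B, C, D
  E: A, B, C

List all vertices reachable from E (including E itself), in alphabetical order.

Start at E.
Its neighbours: A, B, C.
Then their neighbours: D, F.
Every vertex is now reached.

A, B, C, D, E, F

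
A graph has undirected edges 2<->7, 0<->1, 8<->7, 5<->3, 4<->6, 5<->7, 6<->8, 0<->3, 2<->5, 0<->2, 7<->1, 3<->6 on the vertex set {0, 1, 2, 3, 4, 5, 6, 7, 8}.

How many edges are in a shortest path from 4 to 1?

4

Distance 0: 4.
Distance 1: 6.
Distance 2: 3, 8.
Distance 3: 0, 5, 7.
Distance 4: 1, 2 — contains 1.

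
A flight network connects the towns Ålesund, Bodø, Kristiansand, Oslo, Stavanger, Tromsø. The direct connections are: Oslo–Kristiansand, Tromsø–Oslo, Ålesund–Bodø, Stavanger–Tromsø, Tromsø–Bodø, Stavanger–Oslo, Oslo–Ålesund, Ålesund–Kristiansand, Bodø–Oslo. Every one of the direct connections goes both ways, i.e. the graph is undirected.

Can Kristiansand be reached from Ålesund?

Explore from Ålesund.
Distance 1: reach Bodø, Kristiansand, Oslo.
Found Kristiansand.

Yes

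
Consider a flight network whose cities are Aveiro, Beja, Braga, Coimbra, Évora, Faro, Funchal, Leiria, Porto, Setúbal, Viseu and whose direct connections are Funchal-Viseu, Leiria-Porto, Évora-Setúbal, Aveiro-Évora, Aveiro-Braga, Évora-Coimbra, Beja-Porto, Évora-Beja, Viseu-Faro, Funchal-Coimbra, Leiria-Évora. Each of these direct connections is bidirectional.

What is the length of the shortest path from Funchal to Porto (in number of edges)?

Distance 0: Funchal.
Distance 1: Coimbra, Viseu.
Distance 2: Évora, Faro.
Distance 3: Aveiro, Beja, Leiria, Setúbal.
Distance 4: Braga, Porto — contains Porto.

4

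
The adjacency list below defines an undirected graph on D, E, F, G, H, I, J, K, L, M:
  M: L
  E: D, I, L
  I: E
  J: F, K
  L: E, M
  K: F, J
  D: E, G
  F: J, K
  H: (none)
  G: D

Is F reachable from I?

Explore from I.
Distance 1: reach E.
Distance 2: reach D, L.
Distance 3: reach G, M.
The search is exhausted without reaching F; it lies in a different component.

No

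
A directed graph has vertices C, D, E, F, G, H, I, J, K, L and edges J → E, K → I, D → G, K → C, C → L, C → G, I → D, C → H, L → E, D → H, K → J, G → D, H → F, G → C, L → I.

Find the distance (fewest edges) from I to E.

Distance 0: I.
Distance 1: D.
Distance 2: G, H.
Distance 3: C, F.
Distance 4: L.
Distance 5: E — contains E.

5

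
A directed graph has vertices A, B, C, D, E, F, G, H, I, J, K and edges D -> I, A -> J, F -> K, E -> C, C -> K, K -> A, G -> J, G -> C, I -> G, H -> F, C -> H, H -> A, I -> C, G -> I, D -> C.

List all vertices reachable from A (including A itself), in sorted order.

Start at A.
Its neighbours: J.
Nothing further is reachable.

A, J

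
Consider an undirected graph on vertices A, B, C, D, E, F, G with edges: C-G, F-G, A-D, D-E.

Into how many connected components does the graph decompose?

From A: component {A, D, E}.
From B: component {B}.
From C: component {C, F, G}.
That's 3 components.

3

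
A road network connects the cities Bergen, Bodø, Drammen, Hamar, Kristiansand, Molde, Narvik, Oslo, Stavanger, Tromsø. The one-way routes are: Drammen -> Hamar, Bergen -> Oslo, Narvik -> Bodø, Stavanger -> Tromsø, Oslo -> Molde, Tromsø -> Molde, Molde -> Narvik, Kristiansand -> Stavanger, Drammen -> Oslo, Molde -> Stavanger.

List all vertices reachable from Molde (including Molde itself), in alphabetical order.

Start at Molde.
Its neighbours: Narvik, Stavanger.
Then their neighbours: Bodø, Tromsø.
Nothing further is reachable.

Bodø, Molde, Narvik, Stavanger, Tromsø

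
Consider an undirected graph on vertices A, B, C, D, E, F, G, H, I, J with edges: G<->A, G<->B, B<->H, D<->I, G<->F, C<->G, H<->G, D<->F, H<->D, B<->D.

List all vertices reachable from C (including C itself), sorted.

A, B, C, D, F, G, H, I

Start at C.
Its neighbours: G.
Then their neighbours: A, B, F, H.
Then next layer: D.
Then next layer: I.
Nothing further is reachable.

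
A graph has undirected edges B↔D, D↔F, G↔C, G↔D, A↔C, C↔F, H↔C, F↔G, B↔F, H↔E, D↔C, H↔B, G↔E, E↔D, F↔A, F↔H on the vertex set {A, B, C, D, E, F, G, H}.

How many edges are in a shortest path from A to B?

2

Distance 0: A.
Distance 1: C, F.
Distance 2: B, D, G, H — contains B.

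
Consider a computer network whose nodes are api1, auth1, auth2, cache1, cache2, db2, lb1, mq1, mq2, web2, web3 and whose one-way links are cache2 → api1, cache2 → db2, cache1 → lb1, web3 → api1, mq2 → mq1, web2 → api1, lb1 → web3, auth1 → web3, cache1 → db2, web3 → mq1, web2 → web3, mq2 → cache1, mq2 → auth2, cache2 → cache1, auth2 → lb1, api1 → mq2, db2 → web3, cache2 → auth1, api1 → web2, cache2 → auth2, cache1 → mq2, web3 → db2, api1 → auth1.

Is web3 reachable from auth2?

Yes

Explore from auth2.
Distance 1: reach lb1.
Distance 2: reach web3.
Found web3.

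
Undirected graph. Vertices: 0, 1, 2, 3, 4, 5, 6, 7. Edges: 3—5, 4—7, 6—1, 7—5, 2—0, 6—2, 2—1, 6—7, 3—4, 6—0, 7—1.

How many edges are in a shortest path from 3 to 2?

Distance 0: 3.
Distance 1: 4, 5.
Distance 2: 7.
Distance 3: 1, 6.
Distance 4: 0, 2 — contains 2.

4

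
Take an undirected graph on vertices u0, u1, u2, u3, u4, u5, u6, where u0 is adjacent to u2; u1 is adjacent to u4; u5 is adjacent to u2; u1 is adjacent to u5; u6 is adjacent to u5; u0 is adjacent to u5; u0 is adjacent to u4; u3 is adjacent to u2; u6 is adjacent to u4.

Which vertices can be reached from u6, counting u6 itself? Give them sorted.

Start at u6.
Its neighbours: u4, u5.
Then their neighbours: u0, u1, u2.
Then next layer: u3.
Every vertex is now reached.

u0, u1, u2, u3, u4, u5, u6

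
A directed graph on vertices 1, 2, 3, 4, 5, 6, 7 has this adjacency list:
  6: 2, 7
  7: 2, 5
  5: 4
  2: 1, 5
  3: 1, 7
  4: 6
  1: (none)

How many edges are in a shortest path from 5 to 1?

4

Distance 0: 5.
Distance 1: 4.
Distance 2: 6.
Distance 3: 2, 7.
Distance 4: 1 — contains 1.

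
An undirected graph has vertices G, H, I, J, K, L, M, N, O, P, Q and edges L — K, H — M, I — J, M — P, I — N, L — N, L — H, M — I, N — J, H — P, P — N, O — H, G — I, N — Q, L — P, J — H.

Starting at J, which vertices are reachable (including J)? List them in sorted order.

Start at J.
Its neighbours: H, I, N.
Then their neighbours: G, L, M, O, P, Q.
Then next layer: K.
Every vertex is now reached.

G, H, I, J, K, L, M, N, O, P, Q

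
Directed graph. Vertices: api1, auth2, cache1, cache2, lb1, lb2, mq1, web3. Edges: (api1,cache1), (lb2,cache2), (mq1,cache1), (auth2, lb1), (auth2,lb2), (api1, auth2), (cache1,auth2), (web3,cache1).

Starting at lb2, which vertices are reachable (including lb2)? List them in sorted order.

cache2, lb2

Start at lb2.
Its neighbours: cache2.
Nothing further is reachable.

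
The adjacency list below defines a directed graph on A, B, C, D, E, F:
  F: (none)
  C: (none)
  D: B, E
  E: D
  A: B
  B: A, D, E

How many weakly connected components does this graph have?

From A: component {A, B, D, E}.
From C: component {C}.
From F: component {F}.
That's 3 components.

3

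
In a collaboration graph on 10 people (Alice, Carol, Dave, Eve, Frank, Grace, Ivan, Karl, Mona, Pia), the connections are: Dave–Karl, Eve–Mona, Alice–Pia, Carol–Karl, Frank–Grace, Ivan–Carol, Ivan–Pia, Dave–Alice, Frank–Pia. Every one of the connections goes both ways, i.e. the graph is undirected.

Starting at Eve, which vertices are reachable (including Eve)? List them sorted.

Eve, Mona

Start at Eve.
Its neighbours: Mona.
Nothing further is reachable.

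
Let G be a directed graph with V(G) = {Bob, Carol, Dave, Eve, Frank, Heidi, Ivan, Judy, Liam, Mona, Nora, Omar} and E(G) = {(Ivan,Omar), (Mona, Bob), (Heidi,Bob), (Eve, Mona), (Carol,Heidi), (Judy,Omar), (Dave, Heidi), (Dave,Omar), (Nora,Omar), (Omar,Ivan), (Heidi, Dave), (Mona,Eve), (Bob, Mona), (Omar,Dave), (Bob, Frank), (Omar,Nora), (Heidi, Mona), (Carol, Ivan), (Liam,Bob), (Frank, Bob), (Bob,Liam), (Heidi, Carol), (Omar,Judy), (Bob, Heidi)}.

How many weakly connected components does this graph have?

From Bob: component {Bob, Carol, Dave, Eve, Frank, Heidi, Ivan, Judy, Liam, Mona, Nora, Omar}.
That's 1 component.

1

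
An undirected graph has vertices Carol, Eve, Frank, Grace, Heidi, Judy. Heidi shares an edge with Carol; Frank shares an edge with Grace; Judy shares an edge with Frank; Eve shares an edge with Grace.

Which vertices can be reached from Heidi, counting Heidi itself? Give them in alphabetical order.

Carol, Heidi

Start at Heidi.
Its neighbours: Carol.
Nothing further is reachable.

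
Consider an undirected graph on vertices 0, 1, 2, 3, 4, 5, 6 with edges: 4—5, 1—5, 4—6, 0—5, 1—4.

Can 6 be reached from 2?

No

2 has no edges, so nothing is reachable from it.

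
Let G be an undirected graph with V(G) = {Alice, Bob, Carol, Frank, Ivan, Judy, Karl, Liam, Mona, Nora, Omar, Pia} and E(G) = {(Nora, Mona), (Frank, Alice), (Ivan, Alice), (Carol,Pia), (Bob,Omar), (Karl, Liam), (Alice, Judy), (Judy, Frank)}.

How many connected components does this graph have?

5

From Alice: component {Alice, Frank, Ivan, Judy}.
From Bob: component {Bob, Omar}.
From Carol: component {Carol, Pia}.
From Karl: component {Karl, Liam}.
From Mona: component {Mona, Nora}.
That's 5 components.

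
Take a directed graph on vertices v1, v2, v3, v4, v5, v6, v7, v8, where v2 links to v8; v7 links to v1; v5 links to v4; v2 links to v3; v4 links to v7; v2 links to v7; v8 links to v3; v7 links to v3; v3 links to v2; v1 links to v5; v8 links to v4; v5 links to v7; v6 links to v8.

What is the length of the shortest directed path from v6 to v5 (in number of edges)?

5

Distance 0: v6.
Distance 1: v8.
Distance 2: v3, v4.
Distance 3: v2, v7.
Distance 4: v1.
Distance 5: v5 — contains v5.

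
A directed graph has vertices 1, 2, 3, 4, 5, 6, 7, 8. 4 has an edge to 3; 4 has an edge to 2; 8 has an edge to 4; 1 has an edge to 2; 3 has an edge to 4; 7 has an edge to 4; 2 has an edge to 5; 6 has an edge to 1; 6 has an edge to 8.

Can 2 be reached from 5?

No

5 has no outgoing edges, so nothing is reachable from it.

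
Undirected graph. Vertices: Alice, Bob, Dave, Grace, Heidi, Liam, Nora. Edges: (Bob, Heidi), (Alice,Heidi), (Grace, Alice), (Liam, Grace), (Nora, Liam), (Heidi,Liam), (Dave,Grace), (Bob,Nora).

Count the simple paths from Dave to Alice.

Dave–Grace–Alice
Dave–Grace–Liam–Heidi–Alice
Dave–Grace–Liam–Nora–Bob–Heidi–Alice

3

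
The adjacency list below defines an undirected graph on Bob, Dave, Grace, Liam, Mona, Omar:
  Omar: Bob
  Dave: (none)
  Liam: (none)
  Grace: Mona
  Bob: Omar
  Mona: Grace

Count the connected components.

4

From Bob: component {Bob, Omar}.
From Dave: component {Dave}.
From Grace: component {Grace, Mona}.
From Liam: component {Liam}.
That's 4 components.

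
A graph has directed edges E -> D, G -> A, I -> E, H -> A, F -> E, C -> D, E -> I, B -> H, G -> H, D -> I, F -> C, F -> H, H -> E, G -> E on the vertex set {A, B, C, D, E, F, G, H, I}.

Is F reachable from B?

No

Explore from B.
Distance 1: reach H.
Distance 2: reach A, E.
Distance 3: reach D, I.
The search from B is exhausted; no directed path reaches F.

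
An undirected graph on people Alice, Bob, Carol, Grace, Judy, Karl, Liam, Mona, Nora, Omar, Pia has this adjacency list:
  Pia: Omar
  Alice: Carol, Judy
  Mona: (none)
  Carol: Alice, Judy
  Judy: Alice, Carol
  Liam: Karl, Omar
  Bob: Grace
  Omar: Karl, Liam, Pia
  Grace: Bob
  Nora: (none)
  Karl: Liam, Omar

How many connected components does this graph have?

From Alice: component {Alice, Carol, Judy}.
From Bob: component {Bob, Grace}.
From Karl: component {Karl, Liam, Omar, Pia}.
From Mona: component {Mona}.
From Nora: component {Nora}.
That's 5 components.

5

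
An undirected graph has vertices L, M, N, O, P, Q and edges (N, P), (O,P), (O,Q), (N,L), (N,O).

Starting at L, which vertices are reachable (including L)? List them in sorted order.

L, N, O, P, Q

Start at L.
Its neighbours: N.
Then their neighbours: O, P.
Then next layer: Q.
Nothing further is reachable.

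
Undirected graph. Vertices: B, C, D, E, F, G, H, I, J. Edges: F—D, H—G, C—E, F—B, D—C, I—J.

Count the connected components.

From B: component {B, C, D, E, F}.
From G: component {G, H}.
From I: component {I, J}.
That's 3 components.

3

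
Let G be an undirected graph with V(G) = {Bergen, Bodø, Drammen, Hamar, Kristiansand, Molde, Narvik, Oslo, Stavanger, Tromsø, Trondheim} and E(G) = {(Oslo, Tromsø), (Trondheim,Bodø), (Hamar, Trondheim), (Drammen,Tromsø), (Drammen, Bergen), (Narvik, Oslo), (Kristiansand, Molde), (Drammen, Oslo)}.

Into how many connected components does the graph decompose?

4

From Bergen: component {Bergen, Drammen, Narvik, Oslo, Tromsø}.
From Bodø: component {Bodø, Hamar, Trondheim}.
From Kristiansand: component {Kristiansand, Molde}.
From Stavanger: component {Stavanger}.
That's 4 components.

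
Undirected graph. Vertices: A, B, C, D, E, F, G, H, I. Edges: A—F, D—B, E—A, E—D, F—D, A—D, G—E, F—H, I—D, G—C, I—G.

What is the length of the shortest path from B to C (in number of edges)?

Distance 0: B.
Distance 1: D.
Distance 2: A, E, F, I.
Distance 3: G, H.
Distance 4: C — contains C.

4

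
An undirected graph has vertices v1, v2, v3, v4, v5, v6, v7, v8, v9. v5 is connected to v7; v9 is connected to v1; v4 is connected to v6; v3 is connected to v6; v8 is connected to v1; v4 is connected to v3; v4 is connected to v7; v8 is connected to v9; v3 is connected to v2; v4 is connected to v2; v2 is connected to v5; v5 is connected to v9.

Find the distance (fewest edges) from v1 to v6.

Distance 0: v1.
Distance 1: v8, v9.
Distance 2: v5.
Distance 3: v2, v7.
Distance 4: v3, v4.
Distance 5: v6 — contains v6.

5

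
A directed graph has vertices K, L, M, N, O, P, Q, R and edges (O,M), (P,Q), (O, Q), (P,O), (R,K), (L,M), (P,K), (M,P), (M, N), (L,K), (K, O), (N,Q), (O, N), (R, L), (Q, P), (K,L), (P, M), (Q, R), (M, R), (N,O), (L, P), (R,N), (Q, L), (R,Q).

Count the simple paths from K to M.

15

K→L→M
K→L→P→M
K→L→P→O→M
K→L→P→Q→R→N→O→M
K→O→M
K→O→N→Q→L→M
K→O→N→Q→L→P→M
K→O→N→Q→P→M
K→O→N→Q→R→L→M
K→O→N→Q→R→L→P→M
K→O→Q→L→M
K→O→Q→L→P→M
K→O→Q→P→M
K→O→Q→R→L→M
K→O→Q→R→L→P→M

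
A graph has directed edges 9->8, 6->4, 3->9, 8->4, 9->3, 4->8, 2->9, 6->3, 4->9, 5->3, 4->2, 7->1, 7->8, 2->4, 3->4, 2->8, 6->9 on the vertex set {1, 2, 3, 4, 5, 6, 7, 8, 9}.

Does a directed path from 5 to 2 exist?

Explore from 5.
Distance 1: reach 3.
Distance 2: reach 4, 9.
Distance 3: reach 2, 8.
Found 2.

Yes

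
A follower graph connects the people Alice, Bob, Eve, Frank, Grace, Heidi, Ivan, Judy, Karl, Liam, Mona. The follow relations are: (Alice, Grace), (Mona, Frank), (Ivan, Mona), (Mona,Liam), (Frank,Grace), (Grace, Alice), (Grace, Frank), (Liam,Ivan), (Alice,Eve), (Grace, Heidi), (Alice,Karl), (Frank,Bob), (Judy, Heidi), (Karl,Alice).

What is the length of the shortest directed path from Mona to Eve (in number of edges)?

Distance 0: Mona.
Distance 1: Frank, Liam.
Distance 2: Bob, Grace, Ivan.
Distance 3: Alice, Heidi.
Distance 4: Eve, Karl — contains Eve.

4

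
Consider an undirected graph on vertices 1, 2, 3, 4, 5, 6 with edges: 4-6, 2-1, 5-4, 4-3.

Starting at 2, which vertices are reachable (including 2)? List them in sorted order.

Start at 2.
Its neighbours: 1.
Nothing further is reachable.

1, 2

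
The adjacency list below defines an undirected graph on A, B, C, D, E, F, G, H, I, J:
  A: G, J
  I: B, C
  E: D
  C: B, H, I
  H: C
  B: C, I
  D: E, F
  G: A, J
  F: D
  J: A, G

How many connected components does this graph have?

From A: component {A, G, J}.
From B: component {B, C, H, I}.
From D: component {D, E, F}.
That's 3 components.

3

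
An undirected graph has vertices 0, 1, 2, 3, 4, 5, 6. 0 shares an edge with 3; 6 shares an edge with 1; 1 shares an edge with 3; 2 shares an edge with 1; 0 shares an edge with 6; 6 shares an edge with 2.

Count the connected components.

3

From 0: component {0, 1, 2, 3, 6}.
From 4: component {4}.
From 5: component {5}.
That's 3 components.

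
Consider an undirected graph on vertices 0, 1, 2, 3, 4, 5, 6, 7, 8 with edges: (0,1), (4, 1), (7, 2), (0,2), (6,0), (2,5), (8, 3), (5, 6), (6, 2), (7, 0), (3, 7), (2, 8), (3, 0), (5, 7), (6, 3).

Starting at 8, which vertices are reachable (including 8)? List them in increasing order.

0, 1, 2, 3, 4, 5, 6, 7, 8

Start at 8.
Its neighbours: 2, 3.
Then their neighbours: 0, 5, 6, 7.
Then next layer: 1.
Then next layer: 4.
Every vertex is now reached.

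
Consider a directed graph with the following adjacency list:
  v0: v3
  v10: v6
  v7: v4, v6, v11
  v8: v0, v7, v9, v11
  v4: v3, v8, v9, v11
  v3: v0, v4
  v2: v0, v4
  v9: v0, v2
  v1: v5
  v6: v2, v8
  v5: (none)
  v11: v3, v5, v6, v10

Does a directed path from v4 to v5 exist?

Yes

Explore from v4.
Distance 1: reach v3, v8, v9, v11.
Distance 2: reach v0, v2, v5, v6, v7, v10.
Found v5.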